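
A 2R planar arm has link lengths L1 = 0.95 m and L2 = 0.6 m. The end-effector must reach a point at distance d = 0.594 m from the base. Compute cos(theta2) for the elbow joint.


cos(th2) = (d^2 - L1^2 - L2^2)/(2*L1*L2) = (0.594^2 - 0.95^2 - 0.6^2)/(2*0.95*0.6) = -0.7980

-0.7980


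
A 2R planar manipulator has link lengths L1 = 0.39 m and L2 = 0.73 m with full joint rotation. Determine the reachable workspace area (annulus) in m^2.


r_max = L1 + L2 = 1.1200, r_min = |L1 - L2| = 0.3400
A = pi*(r_max^2 - r_min^2) = pi*(1.2544 - 0.1156) = 3.5776

3.5776 m^2


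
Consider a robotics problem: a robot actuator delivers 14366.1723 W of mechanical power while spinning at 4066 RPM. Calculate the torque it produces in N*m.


omega = 4066 * 2*pi/60 = 425.790524 rad/s
tau = P / omega = 14366.1723 / 425.790524 = 33.7400

33.7400 N*m


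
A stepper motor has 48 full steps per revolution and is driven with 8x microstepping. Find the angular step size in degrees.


step = 360/(48*8) = 360/384 = 0.9375

0.9375 degrees


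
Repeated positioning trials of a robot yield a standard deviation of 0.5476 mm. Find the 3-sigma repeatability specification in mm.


repeatability = 3*sigma = 3*0.5476 = 1.6428

1.6428 mm


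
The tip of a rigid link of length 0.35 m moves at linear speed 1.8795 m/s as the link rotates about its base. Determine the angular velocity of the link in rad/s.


omega = v / L = 1.8795 / 0.35 = 5.3700

5.3700 rad/s


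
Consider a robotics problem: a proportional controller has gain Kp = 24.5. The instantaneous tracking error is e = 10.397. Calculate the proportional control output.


u_P = Kp * e = 24.5 * 10.397 = 254.7265

254.7265


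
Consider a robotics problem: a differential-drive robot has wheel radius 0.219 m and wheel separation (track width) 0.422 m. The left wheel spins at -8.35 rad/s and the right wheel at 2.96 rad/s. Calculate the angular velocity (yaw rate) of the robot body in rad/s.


omega = r*(wR - wL)/L = 0.219*(2.96 - (-8.35))/0.422 = 5.8694

5.8694 rad/s


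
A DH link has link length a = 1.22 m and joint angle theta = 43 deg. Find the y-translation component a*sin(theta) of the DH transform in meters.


a*sin(theta) = 1.22*sin(43 deg) = 0.8320

0.8320 m


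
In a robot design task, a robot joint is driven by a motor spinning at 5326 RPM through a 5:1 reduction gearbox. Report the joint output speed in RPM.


omega_joint = omega_motor / N = 5326 / 5 = 1065.2000

1065.2000 RPM


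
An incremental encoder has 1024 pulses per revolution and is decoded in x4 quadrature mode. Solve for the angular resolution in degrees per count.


resolution = 360 / (PPR * 4) = 360 / 4096 = 0.0879

0.0879 degrees


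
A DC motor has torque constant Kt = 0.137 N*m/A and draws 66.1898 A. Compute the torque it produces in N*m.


tau = Kt * I = 0.137*66.1898 = 9.0680

9.0680 N*m


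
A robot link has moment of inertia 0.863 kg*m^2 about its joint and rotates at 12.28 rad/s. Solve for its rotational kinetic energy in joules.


KE = (1/2)*I*omega^2 = 0.5*0.863*12.28^2 = 65.0695

65.0695 J


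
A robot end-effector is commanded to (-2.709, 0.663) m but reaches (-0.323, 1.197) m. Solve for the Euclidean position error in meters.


dx = -0.323 - (-2.709) = 2.3860, dy = 1.197 - (0.663) = 0.5340
err = sqrt(5.692996 + 0.285156) = 2.4450

2.4450 m


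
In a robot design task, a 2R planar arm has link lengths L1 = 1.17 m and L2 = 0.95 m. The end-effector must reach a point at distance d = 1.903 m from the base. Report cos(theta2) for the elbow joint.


cos(th2) = (d^2 - L1^2 - L2^2)/(2*L1*L2) = (1.903^2 - 1.17^2 - 0.95^2)/(2*1.17*0.95) = 0.6073

0.6073


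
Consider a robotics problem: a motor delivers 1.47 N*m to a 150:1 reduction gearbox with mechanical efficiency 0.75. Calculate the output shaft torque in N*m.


tau_out = tau_in * N * eta = 1.47 * 150 * 0.75 = 165.3750

165.3750 N*m


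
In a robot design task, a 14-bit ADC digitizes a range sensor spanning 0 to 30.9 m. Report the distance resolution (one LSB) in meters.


res = range / 2^n = 30.9/2^14 = 30.9/16384 = 0.0019

0.0019 m


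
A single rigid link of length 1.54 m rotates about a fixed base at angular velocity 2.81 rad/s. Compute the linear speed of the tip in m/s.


v = L*omega = 1.54 * 2.81 = 4.3274

4.3274 m/s


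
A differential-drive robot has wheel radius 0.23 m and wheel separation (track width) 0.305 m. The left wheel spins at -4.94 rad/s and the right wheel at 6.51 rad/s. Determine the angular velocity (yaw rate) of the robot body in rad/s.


omega = r*(wR - wL)/L = 0.23*(6.51 - (-4.94))/0.305 = 8.6344

8.6344 rad/s


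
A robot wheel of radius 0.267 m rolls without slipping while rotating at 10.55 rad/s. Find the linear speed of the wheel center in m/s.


v = omega * r = 10.55 * 0.267 = 2.8169

2.8169 m/s


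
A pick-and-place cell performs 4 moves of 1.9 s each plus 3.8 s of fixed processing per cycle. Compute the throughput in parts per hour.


T_cycle = 4*1.9 + 3.8 = 11.4000 s
rate = 3600/T = 315.7895

315.7895 parts/hour


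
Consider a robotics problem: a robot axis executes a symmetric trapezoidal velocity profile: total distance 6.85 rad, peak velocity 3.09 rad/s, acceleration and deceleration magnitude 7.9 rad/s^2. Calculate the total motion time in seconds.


t_acc = v/a = 3.09/7.9 = 0.391139 s
d_acc = v^2/(2a) = 0.604310 rad (each ramp)
d_cruise = 6.85 - 2*0.604310 = 5.641380 rad
t_cruise = 5.641380/3.09 = 1.825689 s
t_total = 2*0.391139 + 1.825689 = 2.6080

2.6080 s


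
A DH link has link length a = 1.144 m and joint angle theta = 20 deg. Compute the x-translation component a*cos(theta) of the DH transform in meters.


a*cos(theta) = 1.144*cos(20 deg) = 1.0750

1.0750 m


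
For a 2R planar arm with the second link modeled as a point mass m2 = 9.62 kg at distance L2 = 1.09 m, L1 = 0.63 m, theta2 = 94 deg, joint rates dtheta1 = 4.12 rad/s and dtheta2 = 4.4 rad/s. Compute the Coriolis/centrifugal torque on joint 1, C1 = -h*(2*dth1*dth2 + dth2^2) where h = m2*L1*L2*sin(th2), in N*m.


h = m2*L1*L2*sin(th2) = 9.62*0.63*1.09*sin(94 deg) = 6.589962
C1 = -h*(2*4.12*4.4 + 4.4^2) = -6.589962*55.6160 = -366.5073

-366.5073 N*m


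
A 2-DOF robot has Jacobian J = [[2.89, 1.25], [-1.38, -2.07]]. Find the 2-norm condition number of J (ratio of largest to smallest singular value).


JJ^T eigenvalues: trace(JJ^T) = 16.1039, det(JJ^T) = det(J)^2 = 18.12460329
s_max^2 = (16.1039 + sqrt(186.83718205))/2 = 14.88636991
s_min^2 = (16.1039 - sqrt(186.83718205))/2 = 1.21753009
kappa = s_max/s_min = sqrt(14.88636991/1.21753009) = 3.4967

3.4967


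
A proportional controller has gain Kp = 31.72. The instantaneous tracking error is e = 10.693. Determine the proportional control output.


u_P = Kp * e = 31.72 * 10.693 = 339.1820

339.1820


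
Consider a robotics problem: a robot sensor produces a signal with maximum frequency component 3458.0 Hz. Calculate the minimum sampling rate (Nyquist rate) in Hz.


f_s,min = 2*f_max = 2*3458.0 = 6916.0000

6916.0000 Hz


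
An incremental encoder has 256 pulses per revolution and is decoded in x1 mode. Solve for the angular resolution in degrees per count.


resolution = 360 / (PPR * 1) = 360 / 256 = 1.4062

1.4062 degrees


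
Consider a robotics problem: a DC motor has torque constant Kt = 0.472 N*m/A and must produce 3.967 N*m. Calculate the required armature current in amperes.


I = tau / Kt = 3.967/0.472 = 8.4047

8.4047 A


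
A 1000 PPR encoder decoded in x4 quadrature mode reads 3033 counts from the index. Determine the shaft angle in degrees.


angle = counts * 360 / (PPR*4) = 3033 * 360 / 4000 = 272.9700

272.9700 degrees


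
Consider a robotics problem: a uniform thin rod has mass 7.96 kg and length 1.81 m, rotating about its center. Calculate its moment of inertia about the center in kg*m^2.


I = (1/12)*m*L^2 = (1/12)*7.96*1.81^2 = 2.1731

2.1731 kg*m^2


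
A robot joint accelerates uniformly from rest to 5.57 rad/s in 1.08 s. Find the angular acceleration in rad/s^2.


alpha = delta_omega / t = 5.57 / 1.08 = 5.1574

5.1574 rad/s^2


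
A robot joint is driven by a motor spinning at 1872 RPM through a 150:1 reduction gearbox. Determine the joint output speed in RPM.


omega_joint = omega_motor / N = 1872 / 150 = 12.4800

12.4800 RPM


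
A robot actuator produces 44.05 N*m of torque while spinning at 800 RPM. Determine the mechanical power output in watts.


omega = 800 * 2*pi/60 = 83.775804 rad/s
P = tau * omega = 44.05 * 83.775804 = 3690.3242

3690.3242 W


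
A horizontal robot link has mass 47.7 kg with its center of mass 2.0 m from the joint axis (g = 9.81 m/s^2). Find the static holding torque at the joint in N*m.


tau = m*g*L = 47.7 * 9.81 * 2.0 = 935.8740

935.8740 N*m


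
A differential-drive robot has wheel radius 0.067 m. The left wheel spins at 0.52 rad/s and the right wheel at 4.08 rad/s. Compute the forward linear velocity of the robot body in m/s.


v = r*(wR + wL)/2 = 0.067*(4.08 + 0.52)/2 = 0.1541

0.1541 m/s


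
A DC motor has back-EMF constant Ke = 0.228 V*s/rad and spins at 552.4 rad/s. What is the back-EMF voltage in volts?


V_emf = Ke * omega = 0.228*552.4 = 125.9472

125.9472 V


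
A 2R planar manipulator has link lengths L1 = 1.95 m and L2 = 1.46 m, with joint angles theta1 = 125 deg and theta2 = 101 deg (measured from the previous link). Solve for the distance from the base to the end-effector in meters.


x = L1*cos(th1) + L2*cos(th1+th2) = -2.132675
y = L1*sin(th1) + L2*sin(th1+th2) = 0.547110
d = sqrt(x^2 + y^2) = sqrt(4.548303 + 0.299329) = 2.2017

2.2017 m


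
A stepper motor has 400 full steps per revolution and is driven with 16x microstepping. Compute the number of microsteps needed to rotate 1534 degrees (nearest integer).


step_size = 360/(400*16) = 360/6400 = 0.056250 deg
n = 1534/(360/6400) = 1534*6400/360 = 27271.1111 -> 27271

27271 steps


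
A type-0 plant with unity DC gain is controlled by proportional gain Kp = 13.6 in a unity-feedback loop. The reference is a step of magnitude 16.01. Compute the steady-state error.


e_ss = R/(1 + Kp) = 16.01/(1 + 13.6) = 16.01/14.6000 = 1.0966

1.0966


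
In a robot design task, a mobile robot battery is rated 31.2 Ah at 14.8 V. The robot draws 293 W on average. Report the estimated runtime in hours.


E = 31.2*14.8 = 461.7600 Wh
t = E/P = 461.7600/293 = 1.5760

1.5760 hours


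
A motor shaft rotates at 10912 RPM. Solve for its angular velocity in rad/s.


omega = 10912 * 2*pi/60 = 1142.7020

1142.7020 rad/s


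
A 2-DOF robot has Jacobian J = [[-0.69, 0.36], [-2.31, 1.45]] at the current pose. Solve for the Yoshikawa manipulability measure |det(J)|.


det(J) = -0.69*1.45 - (0.36)*(-2.31) = -0.1689
|det(J)| = 0.1689

0.1689


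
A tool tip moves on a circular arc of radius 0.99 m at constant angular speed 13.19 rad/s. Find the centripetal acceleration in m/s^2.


a_c = omega^2 * r = 13.19^2 * 0.99 = 172.2363

172.2363 m/s^2


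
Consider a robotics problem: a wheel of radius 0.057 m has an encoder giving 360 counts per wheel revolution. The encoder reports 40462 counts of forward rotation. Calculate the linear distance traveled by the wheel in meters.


revs = 40462/360 = 112.394444
d = revs * 2*pi*r = 112.394444 * 2*pi*0.057 = 40.2531

40.2531 m


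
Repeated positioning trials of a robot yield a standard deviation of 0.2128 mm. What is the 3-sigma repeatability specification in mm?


repeatability = 3*sigma = 3*0.2128 = 0.6384

0.6384 mm


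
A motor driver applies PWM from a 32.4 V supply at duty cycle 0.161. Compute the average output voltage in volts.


V_avg = V_supply * D = 32.4*0.161 = 5.2164

5.2164 V


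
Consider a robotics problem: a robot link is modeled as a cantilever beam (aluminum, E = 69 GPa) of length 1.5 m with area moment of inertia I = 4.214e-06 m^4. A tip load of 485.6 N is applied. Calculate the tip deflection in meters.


delta = F*L^3/(3*E*I) = 485.6*1.5^3/(3*6.900e+10*4.214e-06)
      = 1638.9/872298 = 0.0019

0.0019 m


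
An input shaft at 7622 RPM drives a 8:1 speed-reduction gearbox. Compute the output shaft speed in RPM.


omega_out = omega_in / N = 7622 / 8 = 952.7500

952.7500 RPM


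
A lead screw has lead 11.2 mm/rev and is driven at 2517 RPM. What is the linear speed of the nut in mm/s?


v = lead * (RPM/60) = 11.2*2517/60 = 469.8400

469.8400 mm/s


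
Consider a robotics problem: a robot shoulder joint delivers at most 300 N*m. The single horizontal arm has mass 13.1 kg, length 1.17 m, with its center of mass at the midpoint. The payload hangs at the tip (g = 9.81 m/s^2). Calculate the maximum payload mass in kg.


tau_arm = m_arm*g*(L/2) = 13.1*9.81*1.17/2 = 75.1789 N*m
tau_payload = tau_max - tau_arm = 300 - 75.1789 = 224.8211
m_payload = tau_payload / (g*L) = 224.8211 / (9.81*1.17) = 19.5876

19.5876 kg


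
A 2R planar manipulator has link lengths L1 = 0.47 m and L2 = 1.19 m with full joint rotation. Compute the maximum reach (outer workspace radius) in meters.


r_max = L1 + L2 = 0.47 + 1.19 = 1.6600

1.6600 m


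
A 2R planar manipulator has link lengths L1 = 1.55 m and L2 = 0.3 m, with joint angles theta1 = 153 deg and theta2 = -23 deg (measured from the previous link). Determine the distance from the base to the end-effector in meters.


x = L1*cos(th1) + L2*cos(th1+th2) = -1.573896
y = L1*sin(th1) + L2*sin(th1+th2) = 0.933499
d = sqrt(x^2 + y^2) = sqrt(2.477149 + 0.871420) = 1.8299

1.8299 m


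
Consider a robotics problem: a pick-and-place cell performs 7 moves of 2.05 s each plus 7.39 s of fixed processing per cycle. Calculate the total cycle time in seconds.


T = 7*2.05 + 7.39 = 21.7400

21.7400 s


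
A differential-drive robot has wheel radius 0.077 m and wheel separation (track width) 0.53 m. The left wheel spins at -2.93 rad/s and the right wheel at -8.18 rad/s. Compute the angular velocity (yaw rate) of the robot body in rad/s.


omega = r*(wR - wL)/L = 0.077*(-8.18 - (-2.93))/0.53 = -0.7627

-0.7627 rad/s


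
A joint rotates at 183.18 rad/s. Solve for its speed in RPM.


RPM = 183.18 * 60/(2*pi) = 1749.2401

1749.2401 RPM


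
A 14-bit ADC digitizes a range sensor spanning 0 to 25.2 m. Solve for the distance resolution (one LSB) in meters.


res = range / 2^n = 25.2/2^14 = 25.2/16384 = 0.0015

0.0015 m


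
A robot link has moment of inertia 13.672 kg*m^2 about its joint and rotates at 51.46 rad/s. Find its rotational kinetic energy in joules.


KE = (1/2)*I*omega^2 = 0.5*13.672*51.46^2 = 18102.6276

18102.6276 J


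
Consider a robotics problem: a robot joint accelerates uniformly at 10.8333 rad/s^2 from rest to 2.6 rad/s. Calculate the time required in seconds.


t = delta_omega / alpha = 2.6 / 10.8333 = 0.2400

0.2400 s


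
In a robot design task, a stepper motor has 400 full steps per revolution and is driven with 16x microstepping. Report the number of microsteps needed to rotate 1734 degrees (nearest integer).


step_size = 360/(400*16) = 360/6400 = 0.056250 deg
n = 1734/(360/6400) = 1734*6400/360 = 30826.6667 -> 30827

30827 steps


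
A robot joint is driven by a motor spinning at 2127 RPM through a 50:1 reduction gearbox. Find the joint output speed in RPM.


omega_joint = omega_motor / N = 2127 / 50 = 42.5400

42.5400 RPM


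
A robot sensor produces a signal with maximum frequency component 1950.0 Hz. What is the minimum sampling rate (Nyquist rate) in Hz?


f_s,min = 2*f_max = 2*1950.0 = 3900.0000

3900.0000 Hz


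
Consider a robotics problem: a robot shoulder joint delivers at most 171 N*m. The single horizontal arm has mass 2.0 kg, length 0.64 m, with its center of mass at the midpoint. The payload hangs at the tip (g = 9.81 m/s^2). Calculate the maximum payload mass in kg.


tau_arm = m_arm*g*(L/2) = 2.0*9.81*0.64/2 = 6.2784 N*m
tau_payload = tau_max - tau_arm = 171 - 6.2784 = 164.7216
m_payload = tau_payload / (g*L) = 164.7216 / (9.81*0.64) = 26.2362

26.2362 kg


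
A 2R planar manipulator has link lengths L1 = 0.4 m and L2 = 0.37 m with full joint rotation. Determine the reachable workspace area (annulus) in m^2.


r_max = L1 + L2 = 0.7700, r_min = |L1 - L2| = 0.0300
A = pi*(r_max^2 - r_min^2) = pi*(0.5929 - 0.0009) = 1.8598

1.8598 m^2


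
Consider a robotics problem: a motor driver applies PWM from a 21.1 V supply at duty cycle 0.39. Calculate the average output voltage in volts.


V_avg = V_supply * D = 21.1*0.39 = 8.2290

8.2290 V


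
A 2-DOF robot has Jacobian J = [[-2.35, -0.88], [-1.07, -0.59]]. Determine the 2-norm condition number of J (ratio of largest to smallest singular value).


JJ^T eigenvalues: trace(JJ^T) = 7.7899, det(JJ^T) = det(J)^2 = 0.19793601
s_max^2 = (7.7899 + sqrt(59.89079797))/2 = 7.76440726
s_min^2 = (7.7899 - sqrt(59.89079797))/2 = 0.02549274
kappa = s_max/s_min = sqrt(7.76440726/0.02549274) = 17.4520

17.4520


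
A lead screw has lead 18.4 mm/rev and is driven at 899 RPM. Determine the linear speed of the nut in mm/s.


v = lead * (RPM/60) = 18.4*899/60 = 275.6933

275.6933 mm/s


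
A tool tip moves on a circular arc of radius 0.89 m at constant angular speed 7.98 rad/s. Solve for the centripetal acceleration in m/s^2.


a_c = omega^2 * r = 7.98^2 * 0.89 = 56.6756

56.6756 m/s^2


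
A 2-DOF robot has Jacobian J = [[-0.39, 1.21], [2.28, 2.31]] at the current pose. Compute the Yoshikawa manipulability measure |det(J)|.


det(J) = -0.39*2.31 - (1.21)*(2.28) = -3.6597
|det(J)| = 3.6597

3.6597


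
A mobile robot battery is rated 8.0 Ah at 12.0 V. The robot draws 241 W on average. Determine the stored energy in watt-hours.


E = capacity * V = 8.0*12.0 = 96.0000

96.0000 Wh


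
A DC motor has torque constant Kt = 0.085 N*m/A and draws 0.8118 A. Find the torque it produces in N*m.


tau = Kt * I = 0.085*0.8118 = 0.0690

0.0690 N*m


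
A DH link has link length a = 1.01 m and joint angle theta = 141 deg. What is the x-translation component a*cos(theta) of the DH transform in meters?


a*cos(theta) = 1.01*cos(141 deg) = -0.7849

-0.7849 m


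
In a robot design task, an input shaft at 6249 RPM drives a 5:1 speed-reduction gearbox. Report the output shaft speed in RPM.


omega_out = omega_in / N = 6249 / 5 = 1249.8000

1249.8000 RPM


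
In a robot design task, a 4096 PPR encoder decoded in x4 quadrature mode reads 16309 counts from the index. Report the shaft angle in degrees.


angle = counts * 360 / (PPR*4) = 16309 * 360 / 16384 = 358.3521

358.3521 degrees


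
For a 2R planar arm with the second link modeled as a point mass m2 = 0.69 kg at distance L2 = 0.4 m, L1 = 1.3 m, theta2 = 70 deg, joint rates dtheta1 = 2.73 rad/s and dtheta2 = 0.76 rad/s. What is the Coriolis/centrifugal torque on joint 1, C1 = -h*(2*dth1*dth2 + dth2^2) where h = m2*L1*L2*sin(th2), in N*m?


h = m2*L1*L2*sin(th2) = 0.69*1.3*0.4*sin(70 deg) = 0.337162
C1 = -h*(2*2.73*0.76 + 0.76^2) = -0.337162*4.7272 = -1.5938

-1.5938 N*m


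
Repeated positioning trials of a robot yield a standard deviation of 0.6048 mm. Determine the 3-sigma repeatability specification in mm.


repeatability = 3*sigma = 3*0.6048 = 1.8144

1.8144 mm


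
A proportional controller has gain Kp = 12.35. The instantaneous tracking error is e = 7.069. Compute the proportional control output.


u_P = Kp * e = 12.35 * 7.069 = 87.3021

87.3021


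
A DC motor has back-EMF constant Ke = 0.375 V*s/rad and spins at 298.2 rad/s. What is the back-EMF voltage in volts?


V_emf = Ke * omega = 0.375*298.2 = 111.8250

111.8250 V


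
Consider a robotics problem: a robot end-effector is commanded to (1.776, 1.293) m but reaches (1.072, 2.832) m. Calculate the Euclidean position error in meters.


dx = 1.072 - (1.776) = -0.7040, dy = 2.832 - (1.293) = 1.5390
err = sqrt(0.495616 + 2.368521) = 1.6924

1.6924 m


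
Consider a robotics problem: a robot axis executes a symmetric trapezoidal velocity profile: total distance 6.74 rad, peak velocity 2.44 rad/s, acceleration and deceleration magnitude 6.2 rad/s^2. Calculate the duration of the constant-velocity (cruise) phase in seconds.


t_acc = v/a = 0.393548 s, d_acc = v^2/(2a) = 0.480129 rad each
d_cruise = 6.74 - 2*0.480129 = 5.779742 rad
t_cruise = d_cruise/v = 5.779742/2.44 = 2.3687

2.3687 s


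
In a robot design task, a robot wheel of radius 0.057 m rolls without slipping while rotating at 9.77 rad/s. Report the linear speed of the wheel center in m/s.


v = omega * r = 9.77 * 0.057 = 0.5569

0.5569 m/s


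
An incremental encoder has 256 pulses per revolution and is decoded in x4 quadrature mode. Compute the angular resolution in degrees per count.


resolution = 360 / (PPR * 4) = 360 / 1024 = 0.3516

0.3516 degrees


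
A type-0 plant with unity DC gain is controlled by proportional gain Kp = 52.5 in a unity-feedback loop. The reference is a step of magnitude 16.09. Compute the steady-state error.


e_ss = R/(1 + Kp) = 16.09/(1 + 52.5) = 16.09/53.5000 = 0.3007

0.3007


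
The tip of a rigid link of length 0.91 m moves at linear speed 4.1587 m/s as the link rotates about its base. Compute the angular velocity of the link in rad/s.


omega = v / L = 4.1587 / 0.91 = 4.5700

4.5700 rad/s


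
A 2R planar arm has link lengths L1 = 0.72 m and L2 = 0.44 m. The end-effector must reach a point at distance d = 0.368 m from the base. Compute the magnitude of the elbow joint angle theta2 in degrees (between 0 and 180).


cos(th2) = (d^2 - L1^2 - L2^2)/(2*L1*L2) = (0.368^2 - 0.72^2 - 0.44^2)/(2*0.72*0.44) = -0.91000000
th2 = acos(-0.91000000) = 155.5054 deg

155.5054 degrees


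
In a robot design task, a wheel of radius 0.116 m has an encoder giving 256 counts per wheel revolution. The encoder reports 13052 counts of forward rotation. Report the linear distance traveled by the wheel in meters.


revs = 13052/256 = 50.984375
d = revs * 2*pi*r = 50.984375 * 2*pi*0.116 = 37.1599

37.1599 m


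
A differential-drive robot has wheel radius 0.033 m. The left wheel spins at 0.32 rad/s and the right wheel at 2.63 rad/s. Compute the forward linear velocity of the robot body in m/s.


v = r*(wR + wL)/2 = 0.033*(2.63 + 0.32)/2 = 0.0487

0.0487 m/s


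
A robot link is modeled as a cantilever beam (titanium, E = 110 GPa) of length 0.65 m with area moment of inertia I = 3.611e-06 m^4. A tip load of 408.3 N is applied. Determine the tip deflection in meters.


delta = F*L^3/(3*E*I) = 408.3*0.65^3/(3*1.100e+11*3.611e-06)
      = 112.1293875/1191630 = 9.4097e-05

9.4097e-05 m


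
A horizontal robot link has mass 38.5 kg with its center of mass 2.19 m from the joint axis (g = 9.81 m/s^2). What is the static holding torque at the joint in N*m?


tau = m*g*L = 38.5 * 9.81 * 2.19 = 827.1301

827.1301 N*m


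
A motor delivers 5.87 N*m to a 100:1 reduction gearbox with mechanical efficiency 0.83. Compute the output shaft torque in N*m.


tau_out = tau_in * N * eta = 5.87 * 100 * 0.83 = 487.2100

487.2100 N*m


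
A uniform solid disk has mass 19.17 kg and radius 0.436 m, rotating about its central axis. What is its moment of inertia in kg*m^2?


I = (1/2)*m*R^2 = 0.5*19.17*0.436^2 = 1.8221

1.8221 kg*m^2


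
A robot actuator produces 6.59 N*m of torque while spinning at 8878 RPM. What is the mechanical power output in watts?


omega = 8878 * 2*pi/60 = 929.701986 rad/s
P = tau * omega = 6.59 * 929.701986 = 6126.7361

6126.7361 W


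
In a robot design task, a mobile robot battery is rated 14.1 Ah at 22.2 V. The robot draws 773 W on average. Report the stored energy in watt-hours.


E = capacity * V = 14.1*22.2 = 313.0200

313.0200 Wh


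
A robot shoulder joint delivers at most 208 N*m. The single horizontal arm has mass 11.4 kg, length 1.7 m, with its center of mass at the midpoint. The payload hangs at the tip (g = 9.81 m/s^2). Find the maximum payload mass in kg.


tau_arm = m_arm*g*(L/2) = 11.4*9.81*1.7/2 = 95.0589 N*m
tau_payload = tau_max - tau_arm = 208 - 95.0589 = 112.9411
m_payload = tau_payload / (g*L) = 112.9411 / (9.81*1.7) = 6.7723

6.7723 kg


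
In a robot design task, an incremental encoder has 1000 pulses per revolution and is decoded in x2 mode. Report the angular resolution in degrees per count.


resolution = 360 / (PPR * 2) = 360 / 2000 = 0.1800

0.1800 degrees


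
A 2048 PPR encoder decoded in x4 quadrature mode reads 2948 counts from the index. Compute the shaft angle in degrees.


angle = counts * 360 / (PPR*4) = 2948 * 360 / 8192 = 129.5508

129.5508 degrees


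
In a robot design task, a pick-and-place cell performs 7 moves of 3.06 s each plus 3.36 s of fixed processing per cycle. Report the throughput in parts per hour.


T_cycle = 7*3.06 + 3.36 = 24.7800 s
rate = 3600/T = 145.2785

145.2785 parts/hour


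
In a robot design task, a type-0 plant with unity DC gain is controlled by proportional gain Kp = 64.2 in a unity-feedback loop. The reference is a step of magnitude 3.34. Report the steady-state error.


e_ss = R/(1 + Kp) = 3.34/(1 + 64.2) = 3.34/65.2000 = 0.0512

0.0512


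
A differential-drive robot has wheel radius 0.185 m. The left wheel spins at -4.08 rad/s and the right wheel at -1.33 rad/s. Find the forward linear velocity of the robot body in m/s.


v = r*(wR + wL)/2 = 0.185*(-1.33 + -4.08)/2 = -0.5004

-0.5004 m/s


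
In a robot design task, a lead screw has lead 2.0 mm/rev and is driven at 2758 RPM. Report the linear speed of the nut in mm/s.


v = lead * (RPM/60) = 2.0*2758/60 = 91.9333

91.9333 mm/s


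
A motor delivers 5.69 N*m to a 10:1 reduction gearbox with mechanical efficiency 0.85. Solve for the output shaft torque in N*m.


tau_out = tau_in * N * eta = 5.69 * 10 * 0.85 = 48.3650

48.3650 N*m


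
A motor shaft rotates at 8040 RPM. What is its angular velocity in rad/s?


omega = 8040 * 2*pi/60 = 841.9468

841.9468 rad/s


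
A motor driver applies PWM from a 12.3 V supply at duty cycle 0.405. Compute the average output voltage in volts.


V_avg = V_supply * D = 12.3*0.405 = 4.9815

4.9815 V


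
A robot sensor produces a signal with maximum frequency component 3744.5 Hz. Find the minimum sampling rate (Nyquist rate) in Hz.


f_s,min = 2*f_max = 2*3744.5 = 7489.0000

7489.0000 Hz


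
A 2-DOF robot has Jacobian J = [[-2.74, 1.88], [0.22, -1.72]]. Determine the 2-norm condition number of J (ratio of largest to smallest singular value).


JJ^T eigenvalues: trace(JJ^T) = 14.0488, det(JJ^T) = det(J)^2 = 18.48312064
s_max^2 = (14.0488 + sqrt(123.43629888))/2 = 12.57949448
s_min^2 = (14.0488 - sqrt(123.43629888))/2 = 1.46930552
kappa = s_max/s_min = sqrt(12.57949448/1.46930552) = 2.9260

2.9260


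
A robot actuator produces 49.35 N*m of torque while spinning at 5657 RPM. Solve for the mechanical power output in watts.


omega = 5657 * 2*pi/60 = 592.399655 rad/s
P = tau * omega = 49.35 * 592.399655 = 29234.9230

29234.9230 W


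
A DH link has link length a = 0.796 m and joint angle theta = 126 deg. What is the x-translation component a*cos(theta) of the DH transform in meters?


a*cos(theta) = 0.796*cos(126 deg) = -0.4679

-0.4679 m


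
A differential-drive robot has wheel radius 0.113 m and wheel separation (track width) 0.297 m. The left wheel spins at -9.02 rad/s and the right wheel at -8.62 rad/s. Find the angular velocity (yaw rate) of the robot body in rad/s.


omega = r*(wR - wL)/L = 0.113*(-8.62 - (-9.02))/0.297 = 0.1522

0.1522 rad/s


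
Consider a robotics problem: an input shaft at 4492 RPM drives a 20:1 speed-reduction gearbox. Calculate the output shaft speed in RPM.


omega_out = omega_in / N = 4492 / 20 = 224.6000

224.6000 RPM


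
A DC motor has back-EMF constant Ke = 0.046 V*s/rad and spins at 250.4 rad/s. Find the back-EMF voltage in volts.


V_emf = Ke * omega = 0.046*250.4 = 11.5184

11.5184 V


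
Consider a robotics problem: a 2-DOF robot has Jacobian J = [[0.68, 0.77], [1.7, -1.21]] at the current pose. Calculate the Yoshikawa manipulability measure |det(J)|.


det(J) = 0.68*-1.21 - (0.77)*(1.7) = -2.1318
|det(J)| = 2.1318

2.1318


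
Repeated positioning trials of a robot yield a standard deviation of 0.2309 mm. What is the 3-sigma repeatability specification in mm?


repeatability = 3*sigma = 3*0.2309 = 0.6927

0.6927 mm


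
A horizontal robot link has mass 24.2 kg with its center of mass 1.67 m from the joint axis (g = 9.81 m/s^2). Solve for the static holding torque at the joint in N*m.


tau = m*g*L = 24.2 * 9.81 * 1.67 = 396.4613

396.4613 N*m


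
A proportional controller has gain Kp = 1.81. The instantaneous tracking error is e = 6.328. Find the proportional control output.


u_P = Kp * e = 1.81 * 6.328 = 11.4537

11.4537


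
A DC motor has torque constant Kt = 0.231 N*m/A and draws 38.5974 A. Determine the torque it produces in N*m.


tau = Kt * I = 0.231*38.5974 = 8.9160

8.9160 N*m


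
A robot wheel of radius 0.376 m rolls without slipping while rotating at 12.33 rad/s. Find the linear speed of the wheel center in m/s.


v = omega * r = 12.33 * 0.376 = 4.6361

4.6361 m/s


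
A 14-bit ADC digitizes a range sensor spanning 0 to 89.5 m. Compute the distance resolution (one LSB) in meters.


res = range / 2^n = 89.5/2^14 = 89.5/16384 = 0.0055

0.0055 m


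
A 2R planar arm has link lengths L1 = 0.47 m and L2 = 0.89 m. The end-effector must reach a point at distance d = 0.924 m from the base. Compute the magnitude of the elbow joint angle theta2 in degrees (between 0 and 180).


cos(th2) = (d^2 - L1^2 - L2^2)/(2*L1*L2) = (0.924^2 - 0.47^2 - 0.89^2)/(2*0.47*0.89) = -0.19032273
th2 = acos(-0.19032273) = 100.9716 deg

100.9716 degrees


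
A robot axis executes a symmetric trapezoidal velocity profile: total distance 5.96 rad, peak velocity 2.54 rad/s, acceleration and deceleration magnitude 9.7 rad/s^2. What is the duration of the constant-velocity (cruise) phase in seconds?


t_acc = v/a = 0.261856 s, d_acc = v^2/(2a) = 0.332557 rad each
d_cruise = 5.96 - 2*0.332557 = 5.294886 rad
t_cruise = d_cruise/v = 5.294886/2.54 = 2.0846

2.0846 s


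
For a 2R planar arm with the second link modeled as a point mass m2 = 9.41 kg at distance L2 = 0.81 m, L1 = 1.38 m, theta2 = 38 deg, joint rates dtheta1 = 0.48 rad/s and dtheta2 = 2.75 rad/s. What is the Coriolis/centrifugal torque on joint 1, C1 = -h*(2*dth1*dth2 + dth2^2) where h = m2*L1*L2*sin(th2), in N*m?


h = m2*L1*L2*sin(th2) = 9.41*1.38*0.81*sin(38 deg) = 6.475834
C1 = -h*(2*0.48*2.75 + 2.75^2) = -6.475834*10.2025 = -66.0697

-66.0697 N*m


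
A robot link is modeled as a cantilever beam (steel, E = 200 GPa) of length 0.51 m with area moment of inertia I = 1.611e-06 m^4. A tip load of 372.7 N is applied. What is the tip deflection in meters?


delta = F*L^3/(3*E*I) = 372.7*0.51^3/(3*2.000e+11*1.611e-06)
      = 49.4390277/966600 = 5.1147e-05

5.1147e-05 m


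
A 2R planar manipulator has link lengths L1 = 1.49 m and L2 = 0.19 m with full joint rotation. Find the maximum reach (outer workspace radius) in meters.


r_max = L1 + L2 = 1.49 + 0.19 = 1.6800

1.6800 m


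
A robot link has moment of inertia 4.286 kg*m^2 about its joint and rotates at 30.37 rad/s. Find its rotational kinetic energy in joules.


KE = (1/2)*I*omega^2 = 0.5*4.286*30.37^2 = 1976.5680

1976.5680 J


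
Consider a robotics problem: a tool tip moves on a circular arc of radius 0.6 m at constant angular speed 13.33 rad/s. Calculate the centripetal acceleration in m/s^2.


a_c = omega^2 * r = 13.33^2 * 0.6 = 106.6133

106.6133 m/s^2


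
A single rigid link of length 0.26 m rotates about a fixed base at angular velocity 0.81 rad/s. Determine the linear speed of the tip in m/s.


v = L*omega = 0.26 * 0.81 = 0.2106

0.2106 m/s


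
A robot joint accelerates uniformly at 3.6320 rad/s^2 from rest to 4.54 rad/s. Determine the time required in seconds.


t = delta_omega / alpha = 4.54 / 3.6320 = 1.2500

1.2500 s


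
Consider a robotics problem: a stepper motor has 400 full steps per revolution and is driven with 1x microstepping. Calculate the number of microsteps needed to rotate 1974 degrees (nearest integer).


step_size = 360/(400*1) = 360/400 = 0.900000 deg
n = 1974/(360/400) = 1974*400/360 = 2193.3333 -> 2193

2193 steps


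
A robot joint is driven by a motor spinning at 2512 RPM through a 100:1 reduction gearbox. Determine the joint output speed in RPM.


omega_joint = omega_motor / N = 2512 / 100 = 25.1200

25.1200 RPM


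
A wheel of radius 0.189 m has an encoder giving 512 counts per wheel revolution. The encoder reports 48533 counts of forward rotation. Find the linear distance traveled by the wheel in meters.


revs = 48533/512 = 94.791016
d = revs * 2*pi*r = 94.791016 * 2*pi*0.189 = 112.5664

112.5664 m


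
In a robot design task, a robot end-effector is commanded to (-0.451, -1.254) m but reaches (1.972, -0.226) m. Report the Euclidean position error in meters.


dx = 1.972 - (-0.451) = 2.4230, dy = -0.226 - (-1.254) = 1.0280
err = sqrt(5.870929 + 1.056784) = 2.6321

2.6321 m


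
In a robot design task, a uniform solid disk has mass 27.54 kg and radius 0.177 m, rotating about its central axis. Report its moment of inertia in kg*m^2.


I = (1/2)*m*R^2 = 0.5*27.54*0.177^2 = 0.4314

0.4314 kg*m^2


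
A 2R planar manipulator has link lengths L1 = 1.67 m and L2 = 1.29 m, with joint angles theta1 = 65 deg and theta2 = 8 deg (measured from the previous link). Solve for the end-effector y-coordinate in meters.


y = L1*sin(th1) + L2*sin(th1+th2) = 1.67*sin(65 deg) + 1.29*sin(73 deg) = 2.7472

2.7472 m


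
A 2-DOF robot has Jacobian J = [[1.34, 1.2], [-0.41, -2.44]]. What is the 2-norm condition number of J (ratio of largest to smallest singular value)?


JJ^T eigenvalues: trace(JJ^T) = 9.3573, det(JJ^T) = det(J)^2 = 7.71506176
s_max^2 = (9.3573 + sqrt(56.69881625))/2 = 8.44358082
s_min^2 = (9.3573 - sqrt(56.69881625))/2 = 0.91371918
kappa = s_max/s_min = sqrt(8.44358082/0.91371918) = 3.0399

3.0399


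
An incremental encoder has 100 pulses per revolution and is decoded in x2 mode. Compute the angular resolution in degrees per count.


resolution = 360 / (PPR * 2) = 360 / 200 = 1.8000

1.8000 degrees


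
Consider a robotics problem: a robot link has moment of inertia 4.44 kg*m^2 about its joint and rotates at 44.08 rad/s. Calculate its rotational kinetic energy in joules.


KE = (1/2)*I*omega^2 = 0.5*4.44*44.08^2 = 4313.5630

4313.5630 J


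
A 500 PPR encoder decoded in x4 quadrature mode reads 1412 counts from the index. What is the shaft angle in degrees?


angle = counts * 360 / (PPR*4) = 1412 * 360 / 2000 = 254.1600

254.1600 degrees


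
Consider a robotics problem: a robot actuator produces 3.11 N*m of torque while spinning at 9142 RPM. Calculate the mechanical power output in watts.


omega = 9142 * 2*pi/60 = 957.348001 rad/s
P = tau * omega = 3.11 * 957.348001 = 2977.3523

2977.3523 W


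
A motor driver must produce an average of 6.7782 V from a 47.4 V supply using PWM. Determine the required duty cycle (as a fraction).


D = V_avg/V_supply = 6.7782/47.4 = 0.1430

0.1430


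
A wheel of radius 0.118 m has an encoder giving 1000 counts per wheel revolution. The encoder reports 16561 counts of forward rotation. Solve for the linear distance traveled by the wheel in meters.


revs = 16561/1000 = 16.561000
d = revs * 2*pi*r = 16.561000 * 2*pi*0.118 = 12.2786

12.2786 m


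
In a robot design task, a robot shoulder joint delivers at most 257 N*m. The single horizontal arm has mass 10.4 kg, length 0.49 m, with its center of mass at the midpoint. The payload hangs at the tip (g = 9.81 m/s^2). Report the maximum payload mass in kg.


tau_arm = m_arm*g*(L/2) = 10.4*9.81*0.49/2 = 24.9959 N*m
tau_payload = tau_max - tau_arm = 257 - 24.9959 = 232.0041
m_payload = tau_payload / (g*L) = 232.0041 / (9.81*0.49) = 48.2648

48.2648 kg


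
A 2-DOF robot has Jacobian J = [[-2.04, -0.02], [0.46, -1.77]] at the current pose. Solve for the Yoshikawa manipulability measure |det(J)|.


det(J) = -2.04*-1.77 - (-0.02)*(0.46) = 3.6200
|det(J)| = 3.6200

3.6200


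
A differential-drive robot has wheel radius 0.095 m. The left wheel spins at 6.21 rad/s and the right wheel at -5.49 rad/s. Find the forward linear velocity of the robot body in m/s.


v = r*(wR + wL)/2 = 0.095*(-5.49 + 6.21)/2 = 0.0342

0.0342 m/s


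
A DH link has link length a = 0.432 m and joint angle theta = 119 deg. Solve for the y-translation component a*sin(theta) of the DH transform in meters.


a*sin(theta) = 0.432*sin(119 deg) = 0.3778

0.3778 m


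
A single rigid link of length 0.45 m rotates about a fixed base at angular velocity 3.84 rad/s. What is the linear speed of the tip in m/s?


v = L*omega = 0.45 * 3.84 = 1.7280

1.7280 m/s


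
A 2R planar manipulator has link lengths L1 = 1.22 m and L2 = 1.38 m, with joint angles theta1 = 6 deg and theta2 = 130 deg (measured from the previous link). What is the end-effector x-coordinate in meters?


x = L1*cos(th1) + L2*cos(th1+th2) = 1.22*cos(6 deg) + 1.38*cos(136 deg) = 0.2206

0.2206 m


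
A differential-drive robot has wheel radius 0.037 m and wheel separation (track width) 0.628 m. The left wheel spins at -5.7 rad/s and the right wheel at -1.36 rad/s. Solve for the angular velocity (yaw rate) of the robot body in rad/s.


omega = r*(wR - wL)/L = 0.037*(-1.36 - (-5.7))/0.628 = 0.2557

0.2557 rad/s


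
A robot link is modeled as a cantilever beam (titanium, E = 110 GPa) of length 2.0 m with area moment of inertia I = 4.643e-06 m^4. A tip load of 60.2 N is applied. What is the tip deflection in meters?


delta = F*L^3/(3*E*I) = 60.2*2.0^3/(3*1.100e+11*4.643e-06)
      = 481.6/1532190 = 3.1432e-04

3.1432e-04 m


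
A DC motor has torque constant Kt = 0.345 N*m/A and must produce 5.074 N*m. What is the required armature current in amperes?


I = tau / Kt = 5.074/0.345 = 14.7072

14.7072 A


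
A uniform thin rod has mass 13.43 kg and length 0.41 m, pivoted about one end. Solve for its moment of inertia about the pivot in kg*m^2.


I = (1/3)*m*L^2 = (1/3)*13.43*0.41^2 = 0.7525

0.7525 kg*m^2


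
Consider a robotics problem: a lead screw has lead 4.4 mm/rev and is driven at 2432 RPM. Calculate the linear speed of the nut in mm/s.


v = lead * (RPM/60) = 4.4*2432/60 = 178.3467

178.3467 mm/s


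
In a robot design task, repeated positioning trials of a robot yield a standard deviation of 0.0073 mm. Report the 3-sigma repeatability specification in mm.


repeatability = 3*sigma = 3*0.0073 = 0.0219

0.0219 mm


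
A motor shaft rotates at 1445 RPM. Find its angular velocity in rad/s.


omega = 1445 * 2*pi/60 = 151.3200

151.3200 rad/s


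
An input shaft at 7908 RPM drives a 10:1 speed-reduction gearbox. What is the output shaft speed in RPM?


omega_out = omega_in / N = 7908 / 10 = 790.8000

790.8000 RPM


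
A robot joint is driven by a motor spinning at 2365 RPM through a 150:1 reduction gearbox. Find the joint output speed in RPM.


omega_joint = omega_motor / N = 2365 / 150 = 15.7667

15.7667 RPM


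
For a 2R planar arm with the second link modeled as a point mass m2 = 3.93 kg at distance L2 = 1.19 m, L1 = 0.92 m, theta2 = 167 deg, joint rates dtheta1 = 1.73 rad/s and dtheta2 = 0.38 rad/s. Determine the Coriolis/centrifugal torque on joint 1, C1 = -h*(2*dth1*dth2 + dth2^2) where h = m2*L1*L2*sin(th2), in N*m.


h = m2*L1*L2*sin(th2) = 3.93*0.92*1.19*sin(167 deg) = 0.967866
C1 = -h*(2*1.73*0.38 + 0.38^2) = -0.967866*1.4592 = -1.4123

-1.4123 N*m


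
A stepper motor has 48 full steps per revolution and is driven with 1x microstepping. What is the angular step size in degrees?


step = 360/(48*1) = 360/48 = 7.5000

7.5000 degrees
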